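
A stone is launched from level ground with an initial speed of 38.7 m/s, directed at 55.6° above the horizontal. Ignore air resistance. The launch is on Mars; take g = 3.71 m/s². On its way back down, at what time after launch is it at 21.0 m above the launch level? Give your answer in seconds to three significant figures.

16.5 s

Components: vₓ = 38.70 cos 55.6° = 21.86 m/s, v_y0 = 38.70 sin 55.6° = 31.93 m/s.
Set y = v_y0 t − ½ g t² = 21.0: 1.855 t² − 31.93 t + 21.0 = 0.
Quadratic formula: t = (31.93 ± √863.83) / 3.71 = (31.93 ± 29.39) / 3.71 → t = 0.6849 s or 16.53 s.
The descending-branch root is 16.53 s.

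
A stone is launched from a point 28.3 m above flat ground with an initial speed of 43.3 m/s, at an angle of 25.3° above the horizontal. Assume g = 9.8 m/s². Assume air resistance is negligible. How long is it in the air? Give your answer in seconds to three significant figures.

4.94 s

vₓ = 43.30 cos 25.3° = 39.15 m/s; v_y0 = 43.30 sin 25.3° = 18.50 m/s.
With up positive and y = 0 at the ground: y(t) = 28.3 + (18.50) t − 4.900 t². Setting y = 0 and taking the positive root: t = [18.50 + √(18.50² + 2·9.80·28.3)] / 9.80 = (18.50 + 29.95) / 9.80 = 4.945 s.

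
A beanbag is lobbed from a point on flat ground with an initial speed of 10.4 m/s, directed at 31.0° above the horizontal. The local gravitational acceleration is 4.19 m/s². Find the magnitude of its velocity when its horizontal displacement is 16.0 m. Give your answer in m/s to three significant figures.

9.17 m/s

Horizontal component vₓ = 10.40 cos 31.0° = 8.915 m/s; vertical v_y0 = 10.40 sin 31.0° = 5.356 m/s.
At x = 16.0 m, t = x/vₓ = 16.0/8.915 = 1.795 s.
Vertical velocity there: v_y = v_y0 − g t = 5.356 − 4.19 × 1.795 = −2.164 m/s.
Speed: √(vₓ² + v_y²) = √(8.915² + 2.164²) = 9.173 m/s.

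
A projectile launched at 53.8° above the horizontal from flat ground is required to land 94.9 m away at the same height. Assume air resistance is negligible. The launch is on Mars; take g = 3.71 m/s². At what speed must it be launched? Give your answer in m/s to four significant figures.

Level-ground range: R = v₀² sin(2θ)/g, so v₀ = √(gR / sin 2θ).
v₀ = √(3.71 × 94.9 / sin 107.6°) = √(352.1 / 0.9532) = √369.37 = 19.22 m/s.

19.22 m/s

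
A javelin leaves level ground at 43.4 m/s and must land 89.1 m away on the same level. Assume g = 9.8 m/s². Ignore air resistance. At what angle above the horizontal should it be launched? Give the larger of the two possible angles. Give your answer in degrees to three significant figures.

76.2°

R = v₀² sin 2θ / g gives sin 2θ = gR/v₀² = 9.80·89.1/43.4² = 0.4636.
2θ = 27.62° or 180° − 27.62° = 152.4°, so θ = 13.81° or 76.19°.
The larger angle is 76.19°.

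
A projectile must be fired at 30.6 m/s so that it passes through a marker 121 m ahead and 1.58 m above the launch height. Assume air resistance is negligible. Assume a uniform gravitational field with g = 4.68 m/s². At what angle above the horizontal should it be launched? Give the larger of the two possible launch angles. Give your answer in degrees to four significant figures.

Trajectory: y = x tanθ − g x² (1 + tan²θ)/(2v₀²). With x = 121, y = 1.58, v₀ = 30.6, g = 4.68:
36.59 tan²θ − 121 tanθ + (38.17) = 0.
tanθ = [121 ± √(121² − 4 × 36.59 × (38.17))] / (2 × 36.59) = (121 ± 95.16) / 73.18, giving tanθ = 0.3532 or 2.954.
θ = 19.45° or 71.30°; the larger is 71.30°.

71.30°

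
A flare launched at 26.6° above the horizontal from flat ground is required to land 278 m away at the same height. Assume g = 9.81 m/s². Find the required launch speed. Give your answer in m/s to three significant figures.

On level ground R = v₀² sin 2θ / g ⇒ v₀ = √(gR / sin 2θ).
v₀ = √(9.81 × 278 / sin 53.20°) = √(2727 / 0.8007) = √3405.9 = 58.36 m/s.

58.4 m/s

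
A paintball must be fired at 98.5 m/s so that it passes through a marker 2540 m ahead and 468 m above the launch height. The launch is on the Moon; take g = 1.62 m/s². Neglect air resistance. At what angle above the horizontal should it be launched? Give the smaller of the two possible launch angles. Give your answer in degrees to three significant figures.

23.6°

Trajectory: y = x tanθ − g x² (1 + tan²θ)/(2v₀²). With x = 2540, y = 468, v₀ = 98.5, g = 1.62:
538.6 tan²θ − 2540 tanθ + (1007) = 0.
tanθ = [2540 ± √(2540² − 4 × 538.6 × (1007))] / (2 × 538.6) = (2540 ± 2070) / 1077, giving tanθ = 0.4368 or 4.279.
θ = 23.59° or 76.85°; the smaller is 23.59°.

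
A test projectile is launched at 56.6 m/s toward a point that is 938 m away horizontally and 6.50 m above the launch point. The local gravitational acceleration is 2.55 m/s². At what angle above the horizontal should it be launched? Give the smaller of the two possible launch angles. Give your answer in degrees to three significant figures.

Trajectory: y = x tanθ − g x² (1 + tan²θ)/(2v₀²). With x = 938, y = 6.50, v₀ = 56.6, g = 2.55:
350.2 tan²θ − 938 tanθ + (356.7) = 0.
tanθ = [938 ± √(938² − 4 × 350.2 × (356.7))] / (2 × 350.2) = (938 ± 616.6) / 700.3, giving tanθ = 0.4588 or 2.220.
θ = 24.65° or 65.75°; the smaller is 24.65°.

24.6°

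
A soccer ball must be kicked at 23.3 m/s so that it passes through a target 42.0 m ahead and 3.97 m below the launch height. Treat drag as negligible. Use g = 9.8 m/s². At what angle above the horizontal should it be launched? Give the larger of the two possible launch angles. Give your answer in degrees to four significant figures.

66.62°

Trajectory: y = x tanθ − g x² (1 + tan²θ)/(2v₀²). With x = 42.0, y = −3.97, v₀ = 23.3, g = 9.80:
15.92 tan²θ − 42.0 tanθ + (11.95) = 0.
tanθ = [42.0 ± √(42.0² − 4 × 15.92 × (11.95))] / (2 × 15.92) = (42.0 ± 31.67) / 31.84, giving tanθ = 0.3245 or 2.313.
θ = 17.98° or 66.62°; the larger is 66.62°.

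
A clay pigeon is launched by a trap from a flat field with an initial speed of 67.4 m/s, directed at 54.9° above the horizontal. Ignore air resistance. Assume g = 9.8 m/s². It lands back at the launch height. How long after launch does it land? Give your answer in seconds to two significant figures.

11 s

Resolve: vₓ = 67.40 cos 54.9° = 38.76 m/s and v_y0 = 67.40 sin 54.9° = 55.14 m/s.
It returns to y = 0 when t = 2 v_y0 / g = 2(55.14)/9.80 = 11.25 s.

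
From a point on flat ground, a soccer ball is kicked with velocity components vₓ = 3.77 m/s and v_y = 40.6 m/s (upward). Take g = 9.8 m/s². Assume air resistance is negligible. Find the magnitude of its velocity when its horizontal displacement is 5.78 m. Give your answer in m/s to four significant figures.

x = vₓ t ⇒ t = 5.78/3.770 = 1.533 s.
Vertical velocity there: v_y = v_y0 − g t = 40.60 − 9.80 × 1.533 = 25.58 m/s.
Speed: √(vₓ² + v_y²) = √(3.770² + 25.58²) = 25.85 m/s.

25.85 m/s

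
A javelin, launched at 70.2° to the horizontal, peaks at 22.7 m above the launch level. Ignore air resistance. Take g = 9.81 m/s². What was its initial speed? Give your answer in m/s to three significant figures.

At the peak v_y = 0, so v_y0 = √(2gH) = √(2 × 9.81 × 22.7) = 21.10 m/s.
v_y0 = v₀ sin θ ⇒ v₀ = 21.10 / sin 70.2° = 22.43 m/s.

22.4 m/s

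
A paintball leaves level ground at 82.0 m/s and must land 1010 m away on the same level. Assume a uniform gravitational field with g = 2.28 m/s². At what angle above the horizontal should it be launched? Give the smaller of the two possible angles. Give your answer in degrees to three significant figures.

Level-ground range R = v₀² sin(2θ)/g ⇒ sin(2θ) = gR/v₀² = 2.28 × 1010 / 82.0² = 0.3425.
2θ = 20.03° or 180° − 20.03° = 160.0°, so θ = 10.01° or 79.99°.
The smaller angle is 10.01°.

10.0°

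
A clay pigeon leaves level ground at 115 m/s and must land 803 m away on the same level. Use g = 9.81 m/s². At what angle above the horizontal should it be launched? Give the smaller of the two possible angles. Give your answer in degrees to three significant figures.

18.3°

R = v₀² sin 2θ / g gives sin 2θ = gR/v₀² = 9.81·803/115² = 0.5956.
2θ = 36.56° or 180° − 36.56° = 143.4°, so θ = 18.28° or 71.72°.
The smaller angle is 18.28°.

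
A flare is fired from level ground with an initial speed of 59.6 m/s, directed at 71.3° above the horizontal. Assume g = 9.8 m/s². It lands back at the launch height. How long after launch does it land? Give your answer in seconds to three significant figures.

11.5 s

Components: vₓ = 59.60 cos 71.3° = 19.11 m/s, v_y0 = 59.60 sin 71.3° = 56.45 m/s.
It returns to y = 0 when t = 2 v_y0 / g = 2(56.45)/9.80 = 11.52 s.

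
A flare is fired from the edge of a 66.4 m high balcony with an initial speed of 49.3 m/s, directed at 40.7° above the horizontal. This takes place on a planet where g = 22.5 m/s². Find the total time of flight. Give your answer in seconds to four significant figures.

vₓ = 49.30 cos 40.7° = 37.38 m/s; v_y0 = 49.30 sin 40.7° = 32.15 m/s.
Vertical motion (up positive, ground at y = 0): 11.25 t² − (32.15) t − 66.4 = 0, so t = (32.15 + √(32.15² + 2·22.5·66.4)) / 22.5 = (32.15 + 63.42) / 22.5 = 4.247 s.

4.247 s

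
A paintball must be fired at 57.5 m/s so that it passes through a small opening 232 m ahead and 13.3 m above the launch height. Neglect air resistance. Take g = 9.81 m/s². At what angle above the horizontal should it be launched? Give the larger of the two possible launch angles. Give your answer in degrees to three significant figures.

Trajectory: y = x tanθ − g x² (1 + tan²θ)/(2v₀²). With x = 232, y = 13.3, v₀ = 57.5, g = 9.81:
79.85 tan²θ − 232 tanθ + (93.15) = 0.
tanθ = [232 ± √(232² − 4 × 79.85 × (93.15))] / (2 × 79.85) = (232 ± 155.1) / 159.7, giving tanθ = 0.4812 or 2.424.
θ = 25.70° or 67.58°; the larger is 67.58°.

67.6°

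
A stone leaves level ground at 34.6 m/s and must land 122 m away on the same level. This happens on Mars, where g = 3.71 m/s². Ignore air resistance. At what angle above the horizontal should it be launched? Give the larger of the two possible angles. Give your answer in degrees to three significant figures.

78.9°

Level-ground range R = v₀² sin(2θ)/g ⇒ sin(2θ) = gR/v₀² = 3.71 × 122 / 34.6² = 0.3781.
2θ = 22.21° or 180° − 22.21° = 157.8°, so θ = 11.11° or 78.89°.
The larger angle is 78.89°.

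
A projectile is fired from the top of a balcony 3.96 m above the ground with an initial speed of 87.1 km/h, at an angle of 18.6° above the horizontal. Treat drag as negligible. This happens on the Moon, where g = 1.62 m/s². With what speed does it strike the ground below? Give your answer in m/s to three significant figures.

24.5 m/s

Convert: 87.1 km/h = 87.1/3.6 = 24.19 m/s.
Resolve: vₓ = 24.19 cos 18.6° = 22.93 m/s and v_y0 = 24.19 sin 18.6° = 7.717 m/s.
Vertical motion (up positive, ground at y = 0): 0.8100 t² − (7.717) t − 3.96 = 0, so t = (7.717 + √(7.717² + 2·1.62·3.96)) / 1.62 = (7.717 + 8.508) / 1.62 = 10.02 s.
Vertical velocity at impact: v_y = v_y0 − g t = 7.717 − 1.62 × 10.02 = −8.508 m/s.
Speed: |v| = √(vₓ² + v_y²) = √(22.93² + 8.508²) = 24.46 m/s.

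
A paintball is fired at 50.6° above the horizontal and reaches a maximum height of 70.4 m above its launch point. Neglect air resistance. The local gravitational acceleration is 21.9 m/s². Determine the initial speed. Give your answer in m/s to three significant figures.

At the peak v_y = 0, so v_y0 = √(2gH) = √(2 × 21.9 × 70.4) = 55.53 m/s.
v_y0 = v₀ sin θ ⇒ v₀ = 55.53 / sin 50.6° = 71.86 m/s.

71.9 m/s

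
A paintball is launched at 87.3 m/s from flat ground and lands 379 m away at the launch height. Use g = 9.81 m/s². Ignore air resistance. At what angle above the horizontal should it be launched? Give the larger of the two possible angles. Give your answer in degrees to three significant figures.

75.4°

R = v₀² sin 2θ / g gives sin 2θ = gR/v₀² = 9.81·379/87.3² = 0.4878.
2θ = 29.20° or 180° − 29.20° = 150.8°, so θ = 14.60° or 75.40°.
The larger angle is 75.40°.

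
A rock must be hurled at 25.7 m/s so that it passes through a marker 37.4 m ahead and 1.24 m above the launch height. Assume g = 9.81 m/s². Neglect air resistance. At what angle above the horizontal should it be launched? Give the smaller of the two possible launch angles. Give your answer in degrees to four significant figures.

Trajectory: y = x tanθ − g x² (1 + tan²θ)/(2v₀²). With x = 37.4, y = 1.24, v₀ = 25.7, g = 9.81:
10.39 tan²θ − 37.4 tanθ + (11.63) = 0.
tanθ = [37.4 ± √(37.4² − 4 × 10.39 × (11.63))] / (2 × 10.39) = (37.4 ± 30.26) / 20.78, giving tanθ = 0.3437 or 3.257.
θ = 18.97° or 72.93°; the smaller is 18.97°.

18.97°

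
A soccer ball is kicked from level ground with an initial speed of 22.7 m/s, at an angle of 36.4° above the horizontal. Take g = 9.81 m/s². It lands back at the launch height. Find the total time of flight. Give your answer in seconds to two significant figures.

Resolve: vₓ = 22.70 cos 36.4° = 18.27 m/s and v_y0 = 22.70 sin 36.4° = 13.47 m/s.
It returns to y = 0 when t = 2 v_y0 / g = 2(13.47)/9.81 = 2.746 s.

2.7 s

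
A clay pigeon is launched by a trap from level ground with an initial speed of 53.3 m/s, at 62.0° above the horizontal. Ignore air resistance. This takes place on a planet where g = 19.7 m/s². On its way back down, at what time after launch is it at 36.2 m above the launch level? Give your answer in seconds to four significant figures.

vₓ = 53.30 cos 62.0° = 25.02 m/s; v_y0 = 53.30 sin 62.0° = 47.06 m/s.
Require v_y0 t − ½ g t² = 36.2, i.e. 9.850 t² − 47.06 t + 36.2 = 0.
Quadratic formula: t = (47.06 ± √788.47) / 19.7 = (47.06 ± 28.08) / 19.7 → t = 0.9635 s or 3.814 s.
The descending-branch root is 3.814 s.

3.814 s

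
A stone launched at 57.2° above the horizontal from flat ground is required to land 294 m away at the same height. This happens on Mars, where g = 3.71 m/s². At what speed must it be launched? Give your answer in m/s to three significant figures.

34.6 m/s

From R = (v₀² / g) sin 2θ: v₀ = √(gR / sin 2θ).
v₀ = √(3.71 × 294 / sin 114.4°) = √(1091 / 0.9107) = √1197.7 = 34.61 m/s.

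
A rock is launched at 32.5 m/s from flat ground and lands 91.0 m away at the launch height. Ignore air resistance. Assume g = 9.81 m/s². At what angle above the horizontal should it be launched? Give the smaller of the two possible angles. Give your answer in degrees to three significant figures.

28.8°

From R = (v₀²/g) sin 2θ: sin 2θ = 9.81 × 91.0 / 1056.2 = 0.8452.
2θ = 57.69° or 180° − 57.69° = 122.3°, so θ = 28.85° or 61.15°.
The smaller angle is 28.85°.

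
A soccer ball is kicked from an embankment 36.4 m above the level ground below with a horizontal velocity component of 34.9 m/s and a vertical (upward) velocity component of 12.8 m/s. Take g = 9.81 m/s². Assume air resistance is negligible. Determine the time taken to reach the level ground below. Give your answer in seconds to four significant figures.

4.325 s

Vertical motion (up positive, ground at y = 0): 4.905 t² − (12.80) t − 36.4 = 0, so t = (12.80 + √(12.80² + 2·9.81·36.4)) / 9.81 = (12.80 + 29.63) / 9.81 = 4.325 s.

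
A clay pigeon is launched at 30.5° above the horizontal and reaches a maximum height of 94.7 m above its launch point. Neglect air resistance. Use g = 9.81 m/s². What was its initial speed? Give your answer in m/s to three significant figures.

At the peak v_y = 0, so v_y0 = √(2gH) = √(2 × 9.81 × 94.7) = 43.10 m/s.
v_y0 = v₀ sin θ ⇒ v₀ = 43.10 / sin 30.5° = 84.93 m/s.

84.9 m/s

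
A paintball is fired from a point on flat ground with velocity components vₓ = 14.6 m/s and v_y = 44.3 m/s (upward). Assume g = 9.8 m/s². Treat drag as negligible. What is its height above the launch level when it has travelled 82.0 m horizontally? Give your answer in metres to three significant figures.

Time to reach x = 82.0 m: t = x/vₓ = 82.0/14.60 = 5.616 s.
Height: y = v_y0 t − ½ g t² = 44.30 × 5.616 − 4.900 × 5.616² = 248.8 − 154.6 = 94.24 m.

94.2 m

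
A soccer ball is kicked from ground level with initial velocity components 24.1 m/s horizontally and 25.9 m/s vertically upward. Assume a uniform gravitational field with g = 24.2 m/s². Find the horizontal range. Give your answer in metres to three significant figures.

Flight time T = 2 v_y0 / g = 2.140 s.
Range: R = vₓ T = 24.10 × 2.140 = 51.59 m.

51.6 m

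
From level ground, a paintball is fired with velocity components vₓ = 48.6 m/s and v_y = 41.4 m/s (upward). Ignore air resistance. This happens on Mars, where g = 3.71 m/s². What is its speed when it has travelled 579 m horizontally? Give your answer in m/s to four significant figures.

x = vₓ t ⇒ t = 579/48.60 = 11.91 s.
Vertical velocity there: v_y = v_y0 − g t = 41.40 − 3.71 × 11.91 = −2.799 m/s.
Speed: √(vₓ² + v_y²) = √(48.60² + 2.799²) = 48.68 m/s.

48.68 m/s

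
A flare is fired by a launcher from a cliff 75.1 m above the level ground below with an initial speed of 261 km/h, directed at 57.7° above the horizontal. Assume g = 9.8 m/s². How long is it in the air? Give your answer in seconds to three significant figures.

13.6 s

Convert: 261 km/h = 261/3.6 = 72.50 m/s.
Components: vₓ = 72.50 cos 57.7° = 38.74 m/s, v_y0 = 72.50 sin 57.7° = 61.28 m/s.
Vertical motion (up positive, ground at y = 0): 4.900 t² − (61.28) t − 75.1 = 0, so t = (61.28 + √(61.28² + 2·9.80·75.1)) / 9.80 = (61.28 + 72.30) / 9.80 = 13.63 s.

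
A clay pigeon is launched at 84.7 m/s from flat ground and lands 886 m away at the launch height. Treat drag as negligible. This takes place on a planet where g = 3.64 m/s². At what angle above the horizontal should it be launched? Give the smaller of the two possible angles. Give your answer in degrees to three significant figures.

13.4°

R = v₀² sin 2θ / g gives sin 2θ = gR/v₀² = 3.64·886/84.7² = 0.4495.
2θ = 26.71° or 180° − 26.71° = 153.3°, so θ = 13.36° or 76.64°.
The smaller angle is 13.36°.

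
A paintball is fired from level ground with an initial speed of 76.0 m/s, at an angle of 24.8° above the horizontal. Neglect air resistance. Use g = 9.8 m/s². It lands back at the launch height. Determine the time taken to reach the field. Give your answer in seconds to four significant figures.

6.506 s

vₓ = 76.00 cos 24.8° = 68.99 m/s; v_y0 = 76.00 sin 24.8° = 31.88 m/s.
Landing at launch height ⇒ T = 2 v_y0 / g = 2 × 31.88 / 9.80 = 6.506 s.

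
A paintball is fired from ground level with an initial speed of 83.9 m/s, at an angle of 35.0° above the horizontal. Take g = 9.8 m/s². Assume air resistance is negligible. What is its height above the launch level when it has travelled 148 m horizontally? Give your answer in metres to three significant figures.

80.9 m

Horizontal component vₓ = 83.90 cos 35.0° = 68.73 m/s; vertical v_y0 = 83.90 sin 35.0° = 48.12 m/s.
Time to reach x = 148 m: t = x/vₓ = 148/68.73 = 2.153 s.
Height: y = v_y0 t − ½ g t² = 48.12 × 2.153 − 4.900 × 2.153² = 103.6 − 22.72 = 80.91 m.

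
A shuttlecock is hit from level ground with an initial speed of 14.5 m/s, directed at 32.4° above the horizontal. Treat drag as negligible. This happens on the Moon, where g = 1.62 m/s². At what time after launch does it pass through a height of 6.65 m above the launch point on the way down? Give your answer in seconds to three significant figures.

8.64 s

Horizontal component vₓ = 14.50 cos 32.4° = 12.24 m/s; vertical v_y0 = 14.50 sin 32.4° = 7.769 m/s.
Set y = v_y0 t − ½ g t² = 6.65: 0.8100 t² − 7.769 t + 6.65 = 0.
t = [7.769 ± √(7.769² − 2·1.62·6.65)] / 1.62 = (7.769 ± 6.230) / 1.62, so t = 0.9500 s or t = 8.642 s.
The descending-branch root is 8.642 s.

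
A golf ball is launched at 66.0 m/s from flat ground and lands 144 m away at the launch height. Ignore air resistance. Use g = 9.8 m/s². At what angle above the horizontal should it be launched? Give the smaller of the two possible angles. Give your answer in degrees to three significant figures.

From R = (v₀²/g) sin 2θ: sin 2θ = 9.80 × 144 / 4356.0 = 0.3240.
2θ = 18.90° or 180° − 18.90° = 161.1°, so θ = 9.451° or 80.55°.
The smaller angle is 9.451°.

9.45°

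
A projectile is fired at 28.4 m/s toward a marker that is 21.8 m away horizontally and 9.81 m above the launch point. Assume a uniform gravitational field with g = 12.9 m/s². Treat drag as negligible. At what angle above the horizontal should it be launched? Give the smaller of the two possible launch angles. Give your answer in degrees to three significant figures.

Trajectory: y = x tanθ − g x² (1 + tan²θ)/(2v₀²). With x = 21.8, y = 9.81, v₀ = 28.4, g = 12.9:
3.800 tan²θ − 21.8 tanθ + (13.61) = 0.
tanθ = [21.8 ± √(21.8² − 4 × 3.800 × (13.61))] / (2 × 3.800) = (21.8 ± 16.38) / 7.601, giving tanθ = 0.7129 or 5.023.
θ = 35.49° or 78.74°; the smaller is 35.49°.

35.5°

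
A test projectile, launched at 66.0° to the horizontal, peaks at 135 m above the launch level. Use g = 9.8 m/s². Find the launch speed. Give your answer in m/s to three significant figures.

56.3 m/s

At the peak v_y = 0, so v_y0 = √(2gH) = √(2 × 9.80 × 135) = 51.44 m/s.
v_y0 = v₀ sin θ ⇒ v₀ = 51.44 / sin 66.0° = 56.31 m/s.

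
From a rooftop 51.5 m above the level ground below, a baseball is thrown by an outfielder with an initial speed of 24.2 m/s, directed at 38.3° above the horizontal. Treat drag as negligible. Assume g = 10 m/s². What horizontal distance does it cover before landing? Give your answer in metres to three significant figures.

95.8 m

Horizontal component vₓ = 24.20 cos 38.3° = 18.99 m/s; vertical v_y0 = 24.20 sin 38.3° = 15.00 m/s.
The projectile lands when y = 51.5 + (15.00) t − ½·10.0·t² = 0. Positive root: t = (15.00 + √(15.00² + 2·10.0·51.5)) / 10.0 = (15.00 + 35.43) / 10.0 = 5.042 s.
Horizontal distance: R = vₓ t = 18.99 × 5.042 = 95.76 m.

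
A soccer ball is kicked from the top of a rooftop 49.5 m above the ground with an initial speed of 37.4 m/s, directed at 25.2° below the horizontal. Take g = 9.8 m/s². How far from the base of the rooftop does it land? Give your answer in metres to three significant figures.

Resolve: vₓ = 37.40 cos 25.2° = 33.84 m/s and v_y0 = −15.92 m/s (downward).
Vertical motion (up positive, ground at y = 0): 4.900 t² − (−15.92) t − 49.5 = 0, so t = (−15.92 + √(15.92² + 2·9.80·49.5)) / 9.80 = (−15.92 + 34.98) / 9.80 = 1.945 s.
Horizontal distance: R = vₓ t = 33.84 × 1.945 = 65.81 m.

65.8 m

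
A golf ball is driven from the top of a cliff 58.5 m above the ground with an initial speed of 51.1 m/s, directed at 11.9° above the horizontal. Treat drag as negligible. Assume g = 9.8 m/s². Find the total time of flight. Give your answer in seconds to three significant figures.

4.69 s

Components: vₓ = 51.10 cos 11.9° = 50.00 m/s, v_y0 = 51.10 sin 11.9° = 10.54 m/s.
With up positive and y = 0 at the ground: y(t) = 58.5 + (10.54) t − 4.900 t². Setting y = 0 and taking the positive root: t = [10.54 + √(10.54² + 2·9.80·58.5)] / 9.80 = (10.54 + 35.46) / 9.80 = 4.694 s.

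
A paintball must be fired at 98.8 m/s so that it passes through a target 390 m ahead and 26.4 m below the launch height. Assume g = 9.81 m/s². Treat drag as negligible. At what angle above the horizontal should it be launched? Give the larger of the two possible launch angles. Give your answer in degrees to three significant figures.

78.6°

Trajectory: y = x tanθ − g x² (1 + tan²θ)/(2v₀²). With x = 390, y = −26.4, v₀ = 98.8, g = 9.81:
76.43 tan²θ − 390 tanθ + (50.03) = 0.
tanθ = [390 ± √(390² − 4 × 76.43 × (50.03))] / (2 × 76.43) = (390 ± 369.9) / 152.9, giving tanθ = 0.1317 or 4.971.
θ = 7.501° or 78.63°; the larger is 78.63°.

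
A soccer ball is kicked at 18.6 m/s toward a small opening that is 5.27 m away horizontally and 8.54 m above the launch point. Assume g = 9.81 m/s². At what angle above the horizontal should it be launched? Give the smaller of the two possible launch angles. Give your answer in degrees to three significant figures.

63.3°

Trajectory: y = x tanθ − g x² (1 + tan²θ)/(2v₀²). With x = 5.27, y = 8.54, v₀ = 18.6, g = 9.81:
0.3938 tan²θ − 5.27 tanθ + (8.934) = 0.
tanθ = [5.27 ± √(5.27² − 4 × 0.3938 × (8.934))] / (2 × 0.3938) = (5.27 ± 3.702) / 0.7875, giving tanθ = 1.992 or 11.39.
θ = 63.34° or 84.98°; the smaller is 63.34°.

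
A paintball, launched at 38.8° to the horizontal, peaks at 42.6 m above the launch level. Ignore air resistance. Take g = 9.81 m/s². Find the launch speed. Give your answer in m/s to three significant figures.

At the peak v_y = 0, so v_y0 = √(2gH) = √(2 × 9.81 × 42.6) = 28.91 m/s.
v_y0 = v₀ sin θ ⇒ v₀ = 28.91 / sin 38.8° = 46.14 m/s.

46.1 m/s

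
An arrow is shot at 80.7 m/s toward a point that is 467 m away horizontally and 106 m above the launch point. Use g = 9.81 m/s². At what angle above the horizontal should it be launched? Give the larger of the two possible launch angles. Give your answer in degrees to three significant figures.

63.8°

Trajectory: y = x tanθ − g x² (1 + tan²θ)/(2v₀²). With x = 467, y = 106, v₀ = 80.7, g = 9.81:
164.3 tan²θ − 467 tanθ + (270.3) = 0.
tanθ = [467 ± √(467² − 4 × 164.3 × (270.3))] / (2 × 164.3) = (467 ± 201.3) / 328.5, giving tanθ = 0.8088 or 2.034.
θ = 38.97° or 63.82°; the larger is 63.82°.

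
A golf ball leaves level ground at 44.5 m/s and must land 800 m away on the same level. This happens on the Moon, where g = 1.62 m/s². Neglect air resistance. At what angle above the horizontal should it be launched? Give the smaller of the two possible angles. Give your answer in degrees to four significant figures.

R = v₀² sin 2θ / g gives sin 2θ = gR/v₀² = 1.62·800/44.5² = 0.6545.
2θ = 40.88° or 180° − 40.88° = 139.1°, so θ = 20.44° or 69.56°.
The smaller angle is 20.44°.

20.44°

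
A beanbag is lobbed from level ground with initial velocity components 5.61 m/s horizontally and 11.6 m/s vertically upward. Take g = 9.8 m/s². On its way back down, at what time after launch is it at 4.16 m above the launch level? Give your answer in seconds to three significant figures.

1.93 s

Height y(t) = 11.60 t − 4.900 t² = 4.16 gives 4.900 t² − 11.60 t + 4.16 = 0.
t = [11.60 ± √(11.60² − 2·9.80·4.16)] / 9.80 = (11.60 ± 7.282) / 9.80, so t = 0.4406 s or t = 1.927 s.
The descending-branch root is 1.927 s.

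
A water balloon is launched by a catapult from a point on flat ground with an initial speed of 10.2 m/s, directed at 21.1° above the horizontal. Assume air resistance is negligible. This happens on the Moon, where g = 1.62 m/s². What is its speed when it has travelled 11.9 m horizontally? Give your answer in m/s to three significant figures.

Resolve: vₓ = 10.20 cos 21.1° = 9.516 m/s and v_y0 = 10.20 sin 21.1° = 3.672 m/s.
At x = 11.9 m, t = x/vₓ = 11.9/9.516 = 1.251 s.
Vertical velocity there: v_y = v_y0 − g t = 3.672 − 1.62 × 1.251 = 1.646 m/s.
Speed: √(vₓ² + v_y²) = √(9.516² + 1.646²) = 9.657 m/s.

9.66 m/s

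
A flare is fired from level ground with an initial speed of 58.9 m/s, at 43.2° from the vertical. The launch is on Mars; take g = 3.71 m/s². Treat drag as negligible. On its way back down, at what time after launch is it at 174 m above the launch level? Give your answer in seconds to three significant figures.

17.9 s

Resolve: vₓ = 58.90 sin 43.2° = 40.32 m/s and v_y0 = 58.90 cos 43.2° = 42.94 m/s.
Set y = v_y0 t − ½ g t² = 174: 1.855 t² − 42.94 t + 174 = 0.
Quadratic formula: t = (42.94 ± √552.44) / 3.71 = (42.94 ± 23.50) / 3.71 → t = 5.238 s or 17.91 s.
The descending-branch root is 17.91 s.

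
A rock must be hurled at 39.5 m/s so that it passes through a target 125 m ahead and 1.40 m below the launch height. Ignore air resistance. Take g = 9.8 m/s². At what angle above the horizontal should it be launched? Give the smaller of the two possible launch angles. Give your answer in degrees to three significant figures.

Trajectory: y = x tanθ − g x² (1 + tan²θ)/(2v₀²). With x = 125, y = −1.40, v₀ = 39.5, g = 9.80:
49.07 tan²θ − 125 tanθ + (47.67) = 0.
tanθ = [125 ± √(125² − 4 × 49.07 × (47.67))] / (2 × 49.07) = (125 ± 79.17) / 98.14, giving tanθ = 0.4670 or 2.080.
θ = 25.03° or 64.33°; the smaller is 25.03°.

25.0°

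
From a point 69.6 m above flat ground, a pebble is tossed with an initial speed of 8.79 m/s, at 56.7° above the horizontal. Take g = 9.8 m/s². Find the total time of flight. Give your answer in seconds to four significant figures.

Resolve: vₓ = 8.790 cos 56.7° = 4.826 m/s and v_y0 = 8.790 sin 56.7° = 7.347 m/s.
With up positive and y = 0 at the ground: y(t) = 69.6 + (7.347) t − 4.900 t². Setting y = 0 and taking the positive root: t = [7.347 + √(7.347² + 2·9.80·69.6)] / 9.80 = (7.347 + 37.66) / 9.80 = 4.592 s.

4.592 s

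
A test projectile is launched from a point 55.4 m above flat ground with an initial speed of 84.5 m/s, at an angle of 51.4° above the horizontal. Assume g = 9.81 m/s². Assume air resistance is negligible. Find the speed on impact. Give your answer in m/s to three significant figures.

vₓ = 84.50 cos 51.4° = 52.72 m/s; v_y0 = 84.50 sin 51.4° = 66.04 m/s.
Vertical motion (up positive, ground at y = 0): 4.905 t² − (66.04) t − 55.4 = 0, so t = (66.04 + √(66.04² + 2·9.81·55.4)) / 9.81 = (66.04 + 73.81) / 9.81 = 14.26 s.
Vertical velocity at impact: v_y = v_y0 − g t = 66.04 − 9.81 × 14.26 = −73.81 m/s.
Speed: |v| = √(vₓ² + v_y²) = √(52.72² + 73.81²) = 90.70 m/s.

90.7 m/s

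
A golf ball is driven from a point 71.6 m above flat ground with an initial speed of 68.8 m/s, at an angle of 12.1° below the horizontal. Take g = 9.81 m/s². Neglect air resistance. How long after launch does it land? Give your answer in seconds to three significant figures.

2.62 s

Resolve: vₓ = 68.80 cos 12.1° = 67.27 m/s and v_y0 = −14.42 m/s (downward).
With up positive and y = 0 at the ground: y(t) = 71.6 + (−14.42) t − 4.905 t². Setting y = 0 and taking the positive root: t = [−14.42 + √(14.42² + 2·9.81·71.6)] / 9.81 = (−14.42 + 40.16) / 9.81 = 2.624 s.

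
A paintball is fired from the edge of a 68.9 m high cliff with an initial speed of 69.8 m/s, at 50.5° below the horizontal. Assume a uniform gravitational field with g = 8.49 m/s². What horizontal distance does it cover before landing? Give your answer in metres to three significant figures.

52.0 m

Components: vₓ = 69.80 cos 50.5° = 44.40 m/s, v_y0 = −53.86 m/s (downward).
The projectile lands when y = 68.9 + (−53.86) t − ½·8.49·t² = 0. Positive root: t = (−53.86 + √(53.86² + 2·8.49·68.9)) / 8.49 = (−53.86 + 63.80) / 8.49 = 1.171 s.
Horizontal distance: R = vₓ t = 44.40 × 1.171 = 52.00 m.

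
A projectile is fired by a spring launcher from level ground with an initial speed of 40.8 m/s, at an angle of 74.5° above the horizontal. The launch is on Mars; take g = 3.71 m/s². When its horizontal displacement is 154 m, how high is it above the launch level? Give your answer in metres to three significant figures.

Horizontal component vₓ = 40.80 cos 74.5° = 10.90 m/s; vertical v_y0 = 40.80 sin 74.5° = 39.32 m/s.
Time to reach x = 154 m: t = x/vₓ = 154/10.90 = 14.12 s.
Height: y = v_y0 t − ½ g t² = 39.32 × 14.12 − 1.855 × 14.12² = 555.3 − 370.1 = 185.3 m.

185 m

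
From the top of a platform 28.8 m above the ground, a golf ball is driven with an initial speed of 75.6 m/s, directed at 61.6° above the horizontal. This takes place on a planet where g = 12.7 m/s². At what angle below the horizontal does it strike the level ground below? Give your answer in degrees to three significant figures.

vₓ = 75.60 cos 61.6° = 35.96 m/s; v_y0 = 75.60 sin 61.6° = 66.50 m/s.
With up positive and y = 0 at the ground: y(t) = 28.8 + (66.50) t − 6.350 t². Setting y = 0 and taking the positive root: t = [66.50 + √(66.50² + 2·12.7·28.8)] / 12.7 = (66.50 + 71.79) / 12.7 = 10.89 s.
At impact: v_y = v_y0 − g t = −71.79 m/s; vₓ = 35.96 m/s.
Angle below horizontal: arctan(|v_y|/vₓ) = arctan(71.79/35.96) = 63.40°.

63.4°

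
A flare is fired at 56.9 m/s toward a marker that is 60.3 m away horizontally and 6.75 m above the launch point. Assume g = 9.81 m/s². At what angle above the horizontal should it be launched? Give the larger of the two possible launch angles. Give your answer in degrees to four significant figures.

84.68°

Trajectory: y = x tanθ − g x² (1 + tan²θ)/(2v₀²). With x = 60.3, y = 6.75, v₀ = 56.9, g = 9.81:
5.509 tan²θ − 60.3 tanθ + (12.26) = 0.
tanθ = [60.3 ± √(60.3² − 4 × 5.509 × (12.26))] / (2 × 5.509) = (60.3 ± 58.02) / 11.02, giving tanθ = 0.2072 or 10.74.
θ = 11.71° or 84.68°; the larger is 84.68°.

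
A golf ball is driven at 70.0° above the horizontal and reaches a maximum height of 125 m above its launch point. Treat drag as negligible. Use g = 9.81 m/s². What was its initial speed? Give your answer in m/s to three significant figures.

At the peak v_y = 0, so v_y0 = √(2gH) = √(2 × 9.81 × 125) = 49.52 m/s.
v_y0 = v₀ sin θ ⇒ v₀ = 49.52 / sin 70.0° = 52.70 m/s.

52.7 m/s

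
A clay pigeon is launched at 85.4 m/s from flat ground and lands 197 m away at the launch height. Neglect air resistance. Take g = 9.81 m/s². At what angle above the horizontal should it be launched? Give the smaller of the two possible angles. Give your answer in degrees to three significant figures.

R = v₀² sin 2θ / g gives sin 2θ = gR/v₀² = 9.81·197/85.4² = 0.2650.
2θ = 15.37° or 180° − 15.37° = 164.6°, so θ = 7.683° or 82.32°.
The smaller angle is 7.683°.

7.68°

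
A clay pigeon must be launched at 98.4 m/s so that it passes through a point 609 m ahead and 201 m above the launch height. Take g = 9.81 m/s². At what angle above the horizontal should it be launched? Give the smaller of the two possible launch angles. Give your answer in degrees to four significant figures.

Trajectory: y = x tanθ − g x² (1 + tan²θ)/(2v₀²). With x = 609, y = 201, v₀ = 98.4, g = 9.81:
187.9 tan²θ − 609 tanθ + (388.9) = 0.
tanθ = [609 ± √(609² − 4 × 187.9 × (388.9))] / (2 × 187.9) = (609 ± 280.4) / 375.8, giving tanθ = 0.8745 or 2.367.
θ = 41.17° or 67.10°; the smaller is 41.17°.

41.17°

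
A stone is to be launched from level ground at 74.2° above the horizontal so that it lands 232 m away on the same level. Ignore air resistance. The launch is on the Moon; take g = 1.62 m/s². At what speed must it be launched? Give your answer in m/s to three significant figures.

26.8 m/s

On level ground R = v₀² sin 2θ / g ⇒ v₀ = √(gR / sin 2θ).
v₀ = √(1.62 × 232 / sin 148.4°) = √(375.8 / 0.5240) = √717.27 = 26.78 m/s.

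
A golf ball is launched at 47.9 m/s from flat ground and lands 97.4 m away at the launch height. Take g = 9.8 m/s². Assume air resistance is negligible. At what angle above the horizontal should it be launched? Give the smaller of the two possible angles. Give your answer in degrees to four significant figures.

Level-ground range R = v₀² sin(2θ)/g ⇒ sin(2θ) = gR/v₀² = 9.80 × 97.4 / 47.9² = 0.4160.
2θ = 24.58° or 180° − 24.58° = 155.4°, so θ = 12.29° or 77.71°.
The smaller angle is 12.29°.

12.29°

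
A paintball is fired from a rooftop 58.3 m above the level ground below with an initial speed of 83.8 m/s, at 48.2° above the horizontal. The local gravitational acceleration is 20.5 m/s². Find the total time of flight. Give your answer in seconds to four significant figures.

6.917 s

Horizontal component vₓ = 83.80 cos 48.2° = 55.86 m/s; vertical v_y0 = 83.80 sin 48.2° = 62.47 m/s.
With up positive and y = 0 at the ground: y(t) = 58.3 + (62.47) t − 10.25 t². Setting y = 0 and taking the positive root: t = [62.47 + √(62.47² + 2·20.5·58.3)] / 20.5 = (62.47 + 79.33) / 20.5 = 6.917 s.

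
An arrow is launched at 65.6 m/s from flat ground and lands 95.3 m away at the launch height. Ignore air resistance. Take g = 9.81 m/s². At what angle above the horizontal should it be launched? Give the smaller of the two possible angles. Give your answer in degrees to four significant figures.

From R = (v₀²/g) sin 2θ: sin 2θ = 9.81 × 95.3 / 4303.4 = 0.2172.
2θ = 12.55° or 180° − 12.55° = 167.5°, so θ = 6.274° or 83.73°.
The smaller angle is 6.274°.

6.274°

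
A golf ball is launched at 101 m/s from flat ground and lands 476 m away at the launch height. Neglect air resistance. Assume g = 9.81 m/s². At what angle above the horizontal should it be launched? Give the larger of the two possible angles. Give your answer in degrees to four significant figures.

R = v₀² sin 2θ / g gives sin 2θ = gR/v₀² = 9.81·476/101² = 0.4578.
2θ = 27.24° or 180° − 27.24° = 152.8°, so θ = 13.62° or 76.38°.
The larger angle is 76.38°.

76.38°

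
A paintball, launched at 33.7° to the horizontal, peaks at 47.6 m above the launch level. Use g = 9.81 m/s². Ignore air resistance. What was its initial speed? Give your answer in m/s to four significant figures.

At the peak v_y = 0, so v_y0 = √(2gH) = √(2 × 9.81 × 47.6) = 30.56 m/s.
v_y0 = v₀ sin θ ⇒ v₀ = 30.56 / sin 33.7° = 55.08 m/s.

55.08 m/s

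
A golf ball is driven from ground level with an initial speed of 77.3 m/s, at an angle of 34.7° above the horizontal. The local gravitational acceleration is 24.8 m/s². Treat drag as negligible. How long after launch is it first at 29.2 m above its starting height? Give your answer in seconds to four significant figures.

Horizontal component vₓ = 77.30 cos 34.7° = 63.55 m/s; vertical v_y0 = 77.30 sin 34.7° = 44.01 m/s.
Require v_y0 t − ½ g t² = 29.2, i.e. 12.40 t² − 44.01 t + 29.2 = 0.
Quadratic formula: t = (44.01 ± √488.15) / 24.8 = (44.01 ± 22.09) / 24.8 → t = 0.8835 s or 2.665 s.
The first (ascending) time is 0.8835 s.

0.8835 s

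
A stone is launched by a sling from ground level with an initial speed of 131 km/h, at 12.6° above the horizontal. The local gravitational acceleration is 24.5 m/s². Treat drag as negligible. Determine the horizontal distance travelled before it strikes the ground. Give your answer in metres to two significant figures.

23 m

Convert: 131 km/h = 131/3.6 = 36.39 m/s.
vₓ = 36.39 cos 12.6° = 35.51 m/s; v_y0 = 36.39 sin 12.6° = 7.938 m/s.
Time aloft: T = 2 v_y0 / g = 2 × 7.938 / 24.5 = 0.6480 s.
Range: R = vₓ T = 35.51 × 0.6480 = 23.01 m.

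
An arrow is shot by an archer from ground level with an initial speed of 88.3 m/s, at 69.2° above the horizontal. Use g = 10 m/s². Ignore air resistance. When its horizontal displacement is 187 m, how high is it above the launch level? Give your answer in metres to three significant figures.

314 m

vₓ = 88.30 cos 69.2° = 31.36 m/s; v_y0 = 88.30 sin 69.2° = 82.55 m/s.
At x = 187 m, t = x/vₓ = 187/31.36 = 5.964 s.
Height: y = v_y0 t − ½ g t² = 82.55 × 5.964 − 5.000 × 5.964² = 492.3 − 177.8 = 314.4 m.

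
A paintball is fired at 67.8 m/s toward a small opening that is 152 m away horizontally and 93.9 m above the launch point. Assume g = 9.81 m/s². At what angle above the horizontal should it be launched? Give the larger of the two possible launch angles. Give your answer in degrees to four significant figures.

Trajectory: y = x tanθ − g x² (1 + tan²θ)/(2v₀²). With x = 152, y = 93.9, v₀ = 67.8, g = 9.81:
24.65 tan²θ − 152 tanθ + (118.6) = 0.
tanθ = [152 ± √(152² − 4 × 24.65 × (118.6))] / (2 × 24.65) = (152 ± 106.8) / 49.31, giving tanθ = 0.9161 or 5.250.
θ = 42.49° or 79.21°; the larger is 79.21°.

79.21°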